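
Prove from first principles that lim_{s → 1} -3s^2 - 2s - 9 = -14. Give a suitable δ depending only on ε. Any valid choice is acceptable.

δ = min(1, ε/11)

Suppose ε > 0. We want δ > 0 such that 0 < |s − 1| < δ implies |(-3s^2 - 2s - 9) + 14| < ε.
(-3s^2 - 2s - 9) + 14 = -3s^2 - 2s + 5 = (s − 1)(-3s - 5).
So |(-3s^2 - 2s - 9) + 14| = |s − 1|·|-3s - 5|.
Assume first that |s − 1| < 1, so |s| < 2. Then |-3s - 5| ≤ 3·2 + 5 = 11.
Hence |(-3s^2 - 2s - 9) + 14| ≤ 11|s − 1| < ε provided |s − 1| < ε/11.
Take δ = min(1, ε/11). Then 0 < |s − 1| < δ gives both |s − 1| < 1 and |s − 1| < ε/11, so |(-3s^2 - 2s - 9) + 14| < ε.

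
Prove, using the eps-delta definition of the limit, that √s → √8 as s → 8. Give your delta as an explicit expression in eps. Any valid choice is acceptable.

delta = min(8, √8·eps)

Fix eps > 0. We want delta > 0 such that 0 < |s − 8| < delta implies |√s − √8| < eps.
Rationalise: √s − √8 = (s − 8)/(√s + √8), so |√s − √8| = |s − 8|/(√s + √8).
Restrict delta ≤ 8 so that |s − 8| < 8 forces s > 0, and then √s + √8 > √8.
Hence |√s − √8| < |s − 8|/√8, which is < eps once |s − 8| < √8·eps.
Take delta = min(8, √8·eps). If 0 < |s − 8| < delta then s > 0 and |√s − √8| < |s − 8|/√8 < eps.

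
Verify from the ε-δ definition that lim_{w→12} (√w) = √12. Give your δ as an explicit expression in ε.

δ = min(12, √12·ε)

Let ε > 0 be given. We want δ > 0 such that 0 < |w − 12| < δ implies |√w − √12| < ε.
Rationalise: √w − √12 = (w − 12)/(√w + √12), so |√w − √12| = |w − 12|/(√w + √12).
Restrict δ ≤ 12 so that |w − 12| < 12 forces w > 0, and then √w + √12 > √12.
Hence |√w − √12| < |w − 12|/√12, which is < ε once |w − 12| < √12·ε.
Take δ = min(12, √12·ε). If 0 < |w − 12| < δ then w > 0 and |√w − √12| < |w − 12|/√12 < ε.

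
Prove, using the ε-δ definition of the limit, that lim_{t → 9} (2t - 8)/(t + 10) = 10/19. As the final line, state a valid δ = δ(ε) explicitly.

δ = min(19/2, (361/56)ε)

Let ε > 0. We want δ > 0 with 0 < |t − 9| < δ ⇒ |(2t - 8)/(t + 10) − (10/19)| < ε.
Combining over a common denominator, (2t - 8)/(t + 10) − (10/19) = [(2t - 8)·19 − 10·(t + 10)] / [19·(t + 10)] = 28(t − 9) / (19(t + 10)).
So |(2t - 8)/(t + 10) − (10/19)| = 28|t − 9| / (19·|t + 10|).
Require δ ≤ 19/2, so |t + 10| ≥ |19| − |t − 9| > 19 − 19/2 = 19/2.
Hence |(2t - 8)/(t + 10) − (10/19)| < 28|t − 9|/(19·(19/2)) = (56/361)|t − 9|, which is < ε once |t − 9| < (361/56)ε.
Take δ = min(19/2, (361/56)ε). Then 0 < |t − 9| < δ forces both bounds, so |(2t - 8)/(t + 10) − (10/19)| < ε.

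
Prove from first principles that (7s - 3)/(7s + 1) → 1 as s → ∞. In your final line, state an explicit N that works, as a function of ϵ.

N = (4/7)/ϵ

Let ϵ > 0 be given. We seek N > 0 such that s > N implies |(7s - 3)/(7s + 1) − 1| < ϵ.
(7s - 3)/(7s + 1) − 1 = (7(7s - 3) − 7(7s + 1)) / (7(7s + 1)) = -28/(7(7s + 1)).
For s > 0 we have 7s + 1 > 7s, so |(7s - 3)/(7s + 1) − 1| = 28/(7(7s + 1)) < 28/(7·7s) = (4/7)/s.
Thus |(7s - 3)/(7s + 1) − 1| < ϵ whenever s > (4/7)/ϵ.
Take N = (4/7)/ϵ. If s > N then |(7s - 3)/(7s + 1) − 1| < (4/7)/s < ϵ.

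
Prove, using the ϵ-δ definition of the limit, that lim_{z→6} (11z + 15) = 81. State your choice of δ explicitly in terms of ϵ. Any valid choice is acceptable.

Fix ϵ > 0. We need δ > 0 so that 0 < |z − 6| < δ implies |(11z + 15) − 81| < ϵ.
|(11z + 15) − 81| = |11z - 66| = 11|z − 6|.
So 11|z − 6| < ϵ exactly when |z − 6| < ϵ/11.
Take δ = ϵ/11. If 0 < |z − 6| < δ then |(11z + 15) − 81| = 11|z − 6| < 11·(ϵ/11) = ϵ.

δ = ϵ/11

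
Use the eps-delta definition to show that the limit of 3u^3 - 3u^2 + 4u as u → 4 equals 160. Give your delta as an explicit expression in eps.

Fix eps > 0. We want delta > 0 such that 0 < |u − 4| < delta implies |(3u^3 - 3u^2 + 4u) − 160| < eps.
(3u^3 - 3u^2 + 4u) − 160 = 3u^3 - 3u^2 + 4u - 160 = (u − 4)(3u^2 + 9u + 40).
So |(3u^3 - 3u^2 + 4u) − 160| = |u − 4|·|3u^2 + 9u + 40|.
Require delta ≤ 2. Then |u − 4| < 2 gives |u| < 6, and by the triangle inequality |3u^2 + 9u + 40| ≤ 3·6^2 + 9·6 + 40 = 202.
Hence |(3u^3 - 3u^2 + 4u) − 160| ≤ 202|u − 4| < eps provided |u − 4| < eps/202.
Choosing delta = min(2, eps/202) ensures both conditions, hence |(3u^3 - 3u^2 + 4u) − 160| < eps.

delta = min(2, eps/202)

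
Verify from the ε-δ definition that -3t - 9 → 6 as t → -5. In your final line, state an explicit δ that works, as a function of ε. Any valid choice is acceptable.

δ = ε/3

Let ε > 0. We need δ > 0 so that 0 < |t + 5| < δ implies |(-3t - 9) − 6| < ε.
Since (-3t - 9) − 6 = -3(t + 5), we have |(-3t - 9) − 6| = 3|t + 5|.
Thus it suffices that |t + 5| < ε/3.
Take δ = ε/3. If 0 < |t + 5| < δ then |(-3t - 9) − 6| = 3|t + 5| < 3·(ε/3) = ε.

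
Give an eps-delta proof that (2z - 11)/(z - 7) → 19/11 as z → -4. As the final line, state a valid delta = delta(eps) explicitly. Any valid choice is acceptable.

Let eps > 0 be given. We want delta > 0 with 0 < |z + 4| < delta ⇒ |(2z - 11)/(z - 7) − (19/11)| < eps.
Combining over a common denominator, (2z - 11)/(z - 7) − (19/11) = [(2z - 11)·(-11) − (-19)·(z - 7)] / [(-11)·(z - 7)] = -3(z + 4) / ((-11)(z - 7)).
So |(2z - 11)/(z - 7) − (19/11)| = 3|z + 4| / (11·|z − 7|).
Restrict delta ≤ 11/2. Then |z + 4| < 11/2 gives |z − 7| = |(z + 4) + (-11)| ≥ 11 − 11/2 = 11/2.
Hence |(2z - 11)/(z - 7) − (19/11)| < 3|z + 4|/(11·(11/2)) = (6/121)|z + 4|, which is < eps once |z + 4| < (121/6)eps.
Take delta = min(11/2, (121/6)eps). Then 0 < |z + 4| < delta forces both bounds, so |(2z - 11)/(z - 7) − (19/11)| < eps.

delta = min(11/2, (121/6)eps)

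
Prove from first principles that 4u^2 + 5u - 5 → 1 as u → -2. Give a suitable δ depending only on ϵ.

Let ϵ > 0 be given. We want δ > 0 such that 0 < |u + 2| < δ implies |(4u^2 + 5u - 5) − 1| < ϵ.
(4u^2 + 5u - 5) − 1 = 4u^2 + 5u - 6 = (u + 2)(4u - 3).
So |(4u^2 + 5u - 5) − 1| = |u + 2|·|4u - 3|.
Require δ ≤ 2. Then |u + 2| < 2 gives |u| < 4, and by the triangle inequality |4u - 3| ≤ 4·4 + 3 = 19.
Hence |(4u^2 + 5u - 5) − 1| ≤ 19|u + 2| < ϵ provided |u + 2| < ϵ/19.
Choosing δ = min(2, ϵ/19) ensures both conditions, hence |(4u^2 + 5u - 5) − 1| < ϵ.

δ = min(2, ϵ/19)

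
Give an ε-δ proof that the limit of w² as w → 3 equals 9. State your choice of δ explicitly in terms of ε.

δ = min(1, ε/7)

Let ε > 0. We seek δ > 0 with 0 < |w − 3| < δ ⇒ |w² − 9| < ε.
Factor: w² − 9 = (w − 3)(w + 3), so |w² − 9| = |w − 3|·|w + 3|.
Impose δ ≤ 1 so that |w| < 4; then |w + 3| ≤ 7.
Hence |w² − 9| ≤ 7|w − 3|, which is < ε once |w − 3| < ε/7.
Take δ = min(1, ε/7). If 0 < |w − 3| < δ then both bounds hold and |w² − 9| ≤ 7|w − 3| < 7·(ε/7) = ε.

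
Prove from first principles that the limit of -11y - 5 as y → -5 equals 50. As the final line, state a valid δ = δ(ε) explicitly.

Fix ε > 0. We need δ > 0 so that 0 < |y + 5| < δ implies |(-11y - 5) − 50| < ε.
|(-11y - 5) − 50| = |-11y - 55| = 11|y + 5|.
So 11|y + 5| < ε exactly when |y + 5| < ε/11.
Choosing δ = ε/11 gives |(-11y - 5) − 50| = 11|y + 5| < ε whenever |y + 5| < δ.

δ = ε/11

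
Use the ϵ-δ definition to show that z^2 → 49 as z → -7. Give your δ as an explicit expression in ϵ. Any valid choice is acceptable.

Fix ϵ > 0. We seek δ > 0 with 0 < |z + 7| < δ ⇒ |z^2 − 49| < ϵ.
Factor: z^2 − 49 = (z + 7)(z - 7), so |z^2 − 49| = |z + 7|·|z - 7|.
Restrict δ ≤ 1. Then |z + 7| < 1 gives |z| < 8, so by the triangle inequality |z - 7| ≤ 8 + 7 = 15.
Hence |z^2 − 49| ≤ 15|z + 7|, which is < ϵ once |z + 7| < ϵ/15.
Take δ = min(1, ϵ/15). If 0 < |z + 7| < δ then both bounds hold and |z^2 − 49| ≤ 15|z + 7| < 15·(ϵ/15) = ϵ.

δ = min(1, ϵ/15)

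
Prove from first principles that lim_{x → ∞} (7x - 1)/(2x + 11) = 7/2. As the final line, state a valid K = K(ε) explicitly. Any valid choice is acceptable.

K = (79/4)/ε

Suppose ε > 0. We seek K > 0 such that x > K implies |(7x - 1)/(2x + 11) − (7/2)| < ε.
(7x - 1)/(2x + 11) − (7/2) = (2(7x - 1) − 7(2x + 11)) / (2(2x + 11)) = -79/(2(2x + 11)).
For x > 0 we have 2x + 11 > 2x, so |(7x - 1)/(2x + 11) − (7/2)| = 79/(2(2x + 11)) < 79/(2·2x) = (79/4)/x.
Thus |(7x - 1)/(2x + 11) − (7/2)| < ε whenever x > (79/4)/ε.
Take K = (79/4)/ε. If x > K then |(7x - 1)/(2x + 11) − (7/2)| < (79/4)/x < ε.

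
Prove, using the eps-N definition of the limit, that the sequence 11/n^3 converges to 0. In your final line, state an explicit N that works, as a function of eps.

N = (11/eps)^{1/3}

Fix eps > 0. For n ≥ 1, |11/n^3 − 0| = 11/n^3.
11/n^3 < eps ⇔ n^3 > 11/eps ⇔ n > (11/eps)^{1/3}.
Take N = (11/eps)^{1/3}. Then n > N implies 11/n^3 < eps.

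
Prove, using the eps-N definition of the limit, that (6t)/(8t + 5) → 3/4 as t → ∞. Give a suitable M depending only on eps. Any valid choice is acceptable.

M = (15/32)/eps

Suppose eps > 0. We seek M > 0 such that t > M implies |(6t)/(8t + 5) − (3/4)| < eps.
(6t)/(8t + 5) − (3/4) = (8(6t) − 6(8t + 5)) / (8(8t + 5)) = -30/(8(8t + 5)).
For t > 0 we have 8t + 5 > 8t, so |(6t)/(8t + 5) − (3/4)| = 30/(8(8t + 5)) < 30/(8·8t) = (15/32)/t.
Thus |(6t)/(8t + 5) − (3/4)| < eps whenever t > (15/32)/eps.
Take M = (15/32)/eps. If t > M then |(6t)/(8t + 5) − (3/4)| < (15/32)/t < eps.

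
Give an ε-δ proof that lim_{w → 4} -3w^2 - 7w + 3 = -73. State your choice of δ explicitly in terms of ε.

Suppose ε > 0. We want δ > 0 such that 0 < |w − 4| < δ implies |(-3w^2 - 7w + 3) + 73| < ε.
(-3w^2 - 7w + 3) + 73 = -3w^2 - 7w + 76 = (w − 4)(-3w - 19).
So |(-3w^2 - 7w + 3) + 73| = |w − 4|·|-3w - 19|.
Require δ ≤ 1. Then |w − 4| < 1 gives |w| < 5, and by the triangle inequality |-3w - 19| ≤ 3·5 + 19 = 34.
Hence |(-3w^2 - 7w + 3) + 73| ≤ 34|w − 4| < ε provided |w − 4| < ε/34.
Take δ = min(1, ε/34). Then 0 < |w − 4| < δ gives both |w − 4| < 1 and |w − 4| < ε/34, so |(-3w^2 - 7w + 3) + 73| < ε.

δ = min(1, ε/34)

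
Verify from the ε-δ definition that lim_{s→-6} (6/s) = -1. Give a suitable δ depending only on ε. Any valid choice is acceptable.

Let ε > 0 be given. We seek δ > 0 such that 0 < |s + 6| < δ implies |6/s + 1| < ε.
|6/s + 1| = 6·|-6 − s|/(6·|s|) = 6|s + 6|/(6|s|).
Require δ ≤ 3 so that |s| > 6 − 3 = 3, hence 6|s| > 18.
Then |6/s + 1| < 6|s + 6|/18, which is < ε when |s + 6| < 3ε.
Take δ = min(3, 3ε). Then 0 < |s + 6| < δ gives both |s + 6| < 3 and |s + 6| < 3ε, so |6/s + 1| < ε.

δ = min(3, 3ε)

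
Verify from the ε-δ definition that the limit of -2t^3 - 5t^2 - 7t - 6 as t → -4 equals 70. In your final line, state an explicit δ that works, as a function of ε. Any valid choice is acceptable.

Let ε > 0 be given. We want δ > 0 such that 0 < |t + 4| < δ implies |(-2t^3 - 5t^2 - 7t - 6) − 70| < ε.
(-2t^3 - 5t^2 - 7t - 6) − 70 = -2t^3 - 5t^2 - 7t - 76 = (t + 4)(-2t^2 + 3t - 19).
So |(-2t^3 - 5t^2 - 7t - 6) − 70| = |t + 4|·|-2t^2 + 3t - 19|.
Assume first that |t + 4| < 2, so |t| < 6. Then |-2t^2 + 3t - 19| ≤ 2·6^2 + 3·6 + 19 = 109.
Hence |(-2t^3 - 5t^2 - 7t - 6) − 70| ≤ 109|t + 4| < ε provided |t + 4| < ε/109.
Choosing δ = min(2, ε/109) ensures both conditions, hence |(-2t^3 - 5t^2 - 7t - 6) − 70| < ε.

δ = min(2, ε/109)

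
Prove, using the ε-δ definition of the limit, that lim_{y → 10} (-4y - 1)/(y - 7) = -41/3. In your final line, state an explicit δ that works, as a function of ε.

Let ε > 0. We want δ > 0 with 0 < |y − 10| < δ ⇒ |(-4y - 1)/(y - 7) + 41/3| < ε.
Combining over a common denominator, (-4y - 1)/(y - 7) + 41/3 = [(-4y - 1)·3 − (-41)·(y - 7)] / [3·(y - 7)] = 29(y − 10) / (3(y - 7)).
So |(-4y - 1)/(y - 7) + 41/3| = 29|y − 10| / (3·|y − 7|).
Require δ ≤ 3/2, so |y − 7| ≥ |3| − |y − 10| > 3 − 3/2 = 3/2.
Hence |(-4y - 1)/(y - 7) + 41/3| < 29|y − 10|/(3·(3/2)) = (58/9)|y − 10|, which is < ε once |y − 10| < (9/58)ε.
Take δ = min(3/2, (9/58)ε). Then 0 < |y − 10| < δ forces both bounds, so |(-4y - 1)/(y - 7) + 41/3| < ε.

δ = min(3/2, (9/58)ε)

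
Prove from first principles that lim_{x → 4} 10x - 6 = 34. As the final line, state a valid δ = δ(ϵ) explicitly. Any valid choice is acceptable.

δ = ϵ/10

Fix ϵ > 0. We need δ > 0 so that 0 < |x − 4| < δ implies |(10x - 6) − 34| < ϵ.
|(10x - 6) − 34| = |10x - 40| = 10|x − 4|.
So 10|x − 4| < ϵ exactly when |x − 4| < ϵ/10.
Choosing δ = ϵ/10 gives |(10x - 6) − 34| = 10|x − 4| < ϵ whenever |x − 4| < δ.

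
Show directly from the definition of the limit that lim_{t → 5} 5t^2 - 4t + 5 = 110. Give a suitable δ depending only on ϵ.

δ = min(1, ϵ/51)

Fix ϵ > 0. We want δ > 0 such that 0 < |t − 5| < δ implies |(5t^2 - 4t + 5) − 110| < ϵ.
(5t^2 - 4t + 5) − 110 = 5t^2 - 4t - 105 = (t − 5)(5t + 21).
So |(5t^2 - 4t + 5) − 110| = |t − 5|·|5t + 21|.
Assume first that |t − 5| < 1, so |t| < 6. Then |5t + 21| ≤ 5·6 + 21 = 51.
Hence |(5t^2 - 4t + 5) − 110| ≤ 51|t − 5| < ϵ provided |t − 5| < ϵ/51.
Choosing δ = min(1, ϵ/51) ensures both conditions, hence |(5t^2 - 4t + 5) − 110| < ϵ.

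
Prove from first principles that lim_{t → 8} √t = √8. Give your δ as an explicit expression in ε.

Fix ε > 0. We want δ > 0 such that 0 < |t − 8| < δ implies |√t − √8| < ε.
Multiplying by the conjugate, |√t − √8| = |t − 8|/(√t + √8).
Restrict δ ≤ 8 so that |t − 8| < 8 forces t > 0, and then √t + √8 > √8.
Hence |√t − √8| < |t − 8|/√8, which is < ε once |t − 8| < √8·ε.
Take δ = min(8, √8·ε). If 0 < |t − 8| < δ then t > 0 and |√t − √8| < |t − 8|/√8 < ε.

δ = min(8, √8·ε)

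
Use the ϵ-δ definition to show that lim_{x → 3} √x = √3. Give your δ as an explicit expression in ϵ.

Suppose ϵ > 0. We want δ > 0 such that 0 < |x − 3| < δ implies |√x − √3| < ϵ.
Rationalise: √x − √3 = (x − 3)/(√x + √3), so |√x − √3| = |x − 3|/(√x + √3).
Restrict δ ≤ 3 so that |x − 3| < 3 forces x > 0, and then √x + √3 > √3.
Hence |√x − √3| < |x − 3|/√3, which is < ϵ once |x − 3| < √3·ϵ.
Take δ = min(3, √3·ϵ). If 0 < |x − 3| < δ then x > 0 and |√x − √3| < |x − 3|/√3 < ϵ.

δ = min(3, √3·ϵ)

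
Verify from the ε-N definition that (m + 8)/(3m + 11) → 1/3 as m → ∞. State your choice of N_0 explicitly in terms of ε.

Let ε > 0 be given. For m ≥ 1, |(m + 8)/(3m + 11) − (1/3)| = |13|/(3(3m + 11)) = 13/(3(3m + 11)).
Since 3m + 11 ≥ 3m for m ≥ 1, this is ≤ 13/(3·3m) = (13/9)/m.
So |(m + 8)/(3m + 11) − (1/3)| < ε whenever m > (13/9)/ε.
Take N_0 = (13/9)/ε. If m > N_0 then |(m + 8)/(3m + 11) − (1/3)| ≤ (13/9)/m < ε.

N_0 = (13/9)/ε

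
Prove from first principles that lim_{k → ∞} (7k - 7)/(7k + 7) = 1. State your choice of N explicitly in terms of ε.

Suppose ε > 0. For k ≥ 1, |(7k - 7)/(7k + 7) − 1| = |-98|/(7(7k + 7)) = 98/(7(7k + 7)).
Since 7k + 7 ≥ 7k for k ≥ 1, this is ≤ 98/(7·7k) = 2/k.
So |(7k - 7)/(7k + 7) − 1| < ε whenever k > 2/ε.
Take N = 2/ε. If k > N then |(7k - 7)/(7k + 7) − 1| ≤ 2/k < ε.

N = 2/ε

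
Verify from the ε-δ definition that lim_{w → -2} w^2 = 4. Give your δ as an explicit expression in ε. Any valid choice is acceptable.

Let ε > 0 be given. We seek δ > 0 with 0 < |w + 2| < δ ⇒ |w^2 − 4| < ε.
Factor: w^2 − 4 = (w + 2)(w - 2), so |w^2 − 4| = |w + 2|·|w - 2|.
Impose δ ≤ 1 so that |w| < 3; then |w - 2| ≤ 5.
Hence |w^2 − 4| ≤ 5|w + 2|, which is < ε once |w + 2| < ε/5.
Take δ = min(1, ε/5). If 0 < |w + 2| < δ then both bounds hold and |w^2 − 4| ≤ 5|w + 2| < 5·(ε/5) = ε.

δ = min(1, ε/5)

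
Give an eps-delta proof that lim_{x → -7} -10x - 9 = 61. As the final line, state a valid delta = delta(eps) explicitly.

delta = eps/10

Let eps > 0. We need delta > 0 so that 0 < |x + 7| < delta implies |(-10x - 9) − 61| < eps.
|(-10x - 9) − 61| = |-10x - 70| = 10|x + 7|.
So 10|x + 7| < eps exactly when |x + 7| < eps/10.
Choosing delta = eps/10 gives |(-10x - 9) − 61| = 10|x + 7| < eps whenever |x + 7| < delta.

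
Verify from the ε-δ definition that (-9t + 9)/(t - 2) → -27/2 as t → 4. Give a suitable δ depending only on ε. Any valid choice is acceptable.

δ = min(1, (2/9)ε)

Suppose ε > 0. We want δ > 0 with 0 < |t − 4| < δ ⇒ |(-9t + 9)/(t - 2) + 27/2| < ε.
Combining over a common denominator, (-9t + 9)/(t - 2) + 27/2 = [(-9t + 9)·2 − (-27)·(t - 2)] / [2·(t - 2)] = 9(t − 4) / (2(t - 2)).
So |(-9t + 9)/(t - 2) + 27/2| = 9|t − 4| / (2·|t − 2|).
Require δ ≤ 1, so |t − 2| ≥ |2| − |t − 4| > 2 − 1 = 1.
Hence |(-9t + 9)/(t - 2) + 27/2| < 9|t − 4|/(2·1) = (9/2)|t − 4|, which is < ε once |t − 4| < (2/9)ε.
Take δ = min(1, (2/9)ε). Then 0 < |t − 4| < δ forces both bounds, so |(-9t + 9)/(t - 2) + 27/2| < ε.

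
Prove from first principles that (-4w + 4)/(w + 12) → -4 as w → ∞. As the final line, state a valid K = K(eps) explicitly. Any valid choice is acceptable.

K = 52/eps

Let eps > 0 be given. We seek K > 0 such that w > K implies |(-4w + 4)/(w + 12) + 4| < eps.
(-4w + 4)/(w + 12) + 4 = ((-4w + 4) − (-4)(w + 12)) / ((w + 12)) = 52/((w + 12)).
For w > 0 we have w + 12 > w, so |(-4w + 4)/(w + 12) + 4| = 52/((w + 12)) < 52/(w) = 52/w.
Thus |(-4w + 4)/(w + 12) + 4| < eps whenever w > 52/eps.
Take K = 52/eps. If w > K then |(-4w + 4)/(w + 12) + 4| < 52/w < eps.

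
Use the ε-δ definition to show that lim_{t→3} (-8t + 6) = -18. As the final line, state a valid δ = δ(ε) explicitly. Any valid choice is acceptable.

Suppose ε > 0. We need δ > 0 so that 0 < |t − 3| < δ implies |(-8t + 6) + 18| < ε.
Since (-8t + 6) + 18 = -8(t − 3), we have |(-8t + 6) + 18| = 8|t − 3|.
So 8|t − 3| < ε exactly when |t − 3| < ε/8.
Choosing δ = ε/8 gives |(-8t + 6) + 18| = 8|t − 3| < ε whenever |t − 3| < δ.

δ = ε/8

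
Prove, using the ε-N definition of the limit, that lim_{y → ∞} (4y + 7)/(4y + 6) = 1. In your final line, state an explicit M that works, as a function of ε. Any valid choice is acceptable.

Suppose ε > 0. We seek M > 0 such that y > M implies |(4y + 7)/(4y + 6) − 1| < ε.
(4y + 7)/(4y + 6) − 1 = (4(4y + 7) − 4(4y + 6)) / (4(4y + 6)) = 4/(4(4y + 6)).
For y > 0 we have 4y + 6 > 4y, so |(4y + 7)/(4y + 6) − 1| = 4/(4(4y + 6)) < 4/(4·4y) = (1/4)/y.
Thus |(4y + 7)/(4y + 6) − 1| < ε whenever y > (1/4)/ε.
Take M = (1/4)/ε. If y > M then |(4y + 7)/(4y + 6) − 1| < (1/4)/y < ε.

M = (1/4)/ε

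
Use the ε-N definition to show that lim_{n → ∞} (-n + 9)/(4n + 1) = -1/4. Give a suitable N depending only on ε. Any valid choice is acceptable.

N = (37/16)/ε

Let ε > 0 be given. For n ≥ 1, |(-n + 9)/(4n + 1) + 1/4| = |37|/(4(4n + 1)) = 37/(4(4n + 1)).
Since 4n + 1 ≥ 4n for n ≥ 1, this is ≤ 37/(4·4n) = (37/16)/n.
So |(-n + 9)/(4n + 1) + 1/4| < ε whenever n > (37/16)/ε.
Take N = (37/16)/ε. If n > N then |(-n + 9)/(4n + 1) + 1/4| ≤ (37/16)/n < ε.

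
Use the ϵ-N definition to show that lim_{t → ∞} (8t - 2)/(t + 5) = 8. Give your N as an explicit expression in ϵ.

Let ϵ > 0. We seek N > 0 such that t > N implies |(8t - 2)/(t + 5) − 8| < ϵ.
(8t - 2)/(t + 5) − 8 = ((8t - 2) − 8(t + 5)) / ((t + 5)) = -42/((t + 5)).
For t > 0 we have t + 5 > t, so |(8t - 2)/(t + 5) − 8| = 42/((t + 5)) < 42/(t) = 42/t.
Thus |(8t - 2)/(t + 5) − 8| < ϵ whenever t > 42/ϵ.
Take N = 42/ϵ. If t > N then |(8t - 2)/(t + 5) − 8| < 42/t < ϵ.

N = 42/ϵ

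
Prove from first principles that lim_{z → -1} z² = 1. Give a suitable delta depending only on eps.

Let eps > 0. We seek delta > 0 with 0 < |z + 1| < delta ⇒ |z² − 1| < eps.
Factor: z² − 1 = (z + 1)(z - 1), so |z² − 1| = |z + 1|·|z - 1|.
Impose delta ≤ 1 so that |z| < 2; then |z - 1| ≤ 3.
Hence |z² − 1| ≤ 3|z + 1|, which is < eps once |z + 1| < eps/3.
Take delta = min(1, eps/3). If 0 < |z + 1| < delta then both bounds hold and |z² − 1| ≤ 3|z + 1| < 3·(eps/3) = eps.

delta = min(1, eps/3)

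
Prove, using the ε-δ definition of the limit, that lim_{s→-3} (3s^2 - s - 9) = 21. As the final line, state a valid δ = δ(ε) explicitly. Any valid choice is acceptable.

δ = min(1, ε/22)

Suppose ε > 0. We want δ > 0 such that 0 < |s + 3| < δ implies |(3s^2 - s - 9) − 21| < ε.
(3s^2 - s - 9) − 21 = 3s^2 - s - 30 = (s + 3)(3s - 10).
So |(3s^2 - s - 9) − 21| = |s + 3|·|3s - 10|.
Assume first that |s + 3| < 1, so |s| < 4. Then |3s - 10| ≤ 3·4 + 10 = 22.
Hence |(3s^2 - s - 9) − 21| ≤ 22|s + 3| < ε provided |s + 3| < ε/22.
Choosing δ = min(1, ε/22) ensures both conditions, hence |(3s^2 - s - 9) − 21| < ε.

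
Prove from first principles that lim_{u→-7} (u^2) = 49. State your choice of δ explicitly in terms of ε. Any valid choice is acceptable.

δ = min(1, ε/15)

Suppose ε > 0. We seek δ > 0 with 0 < |u + 7| < δ ⇒ |u^2 − 49| < ε.
Factor: u^2 − 49 = (u + 7)(u - 7), so |u^2 − 49| = |u + 7|·|u - 7|.
Impose δ ≤ 1 so that |u| < 8; then |u - 7| ≤ 15.
Hence |u^2 − 49| ≤ 15|u + 7|, which is < ε once |u + 7| < ε/15.
Take δ = min(1, ε/15). If 0 < |u + 7| < δ then both bounds hold and |u^2 − 49| ≤ 15|u + 7| < 15·(ε/15) = ε.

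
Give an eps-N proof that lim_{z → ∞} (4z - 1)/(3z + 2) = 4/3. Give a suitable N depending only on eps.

Let eps > 0. We seek N > 0 such that z > N implies |(4z - 1)/(3z + 2) − (4/3)| < eps.
(4z - 1)/(3z + 2) − (4/3) = (3(4z - 1) − 4(3z + 2)) / (3(3z + 2)) = -11/(3(3z + 2)).
For z > 0 we have 3z + 2 > 3z, so |(4z - 1)/(3z + 2) − (4/3)| = 11/(3(3z + 2)) < 11/(3·3z) = (11/9)/z.
Thus |(4z - 1)/(3z + 2) − (4/3)| < eps whenever z > (11/9)/eps.
Take N = (11/9)/eps. If z > N then |(4z - 1)/(3z + 2) − (4/3)| < (11/9)/z < eps.

N = (11/9)/eps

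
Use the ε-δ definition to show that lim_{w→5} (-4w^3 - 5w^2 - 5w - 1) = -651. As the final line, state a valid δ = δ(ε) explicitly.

δ = min(1, ε/424)

Let ε > 0 be given. We want δ > 0 such that 0 < |w − 5| < δ implies |(-4w^3 - 5w^2 - 5w - 1) + 651| < ε.
(-4w^3 - 5w^2 - 5w - 1) + 651 = -4w^3 - 5w^2 - 5w + 650 = (w − 5)(-4w^2 - 25w - 130).
So |(-4w^3 - 5w^2 - 5w - 1) + 651| = |w − 5|·|-4w^2 - 25w - 130|.
Assume first that |w − 5| < 1, so |w| < 6. Then |-4w^2 - 25w - 130| ≤ 4·6^2 + 25·6 + 130 = 424.
Hence |(-4w^3 - 5w^2 - 5w - 1) + 651| ≤ 424|w − 5| < ε provided |w − 5| < ε/424.
Choosing δ = min(1, ε/424) ensures both conditions, hence |(-4w^3 - 5w^2 - 5w - 1) + 651| < ε.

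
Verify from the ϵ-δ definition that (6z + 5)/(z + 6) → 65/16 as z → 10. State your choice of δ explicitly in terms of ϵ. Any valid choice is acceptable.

δ = min(8, (128/31)ϵ)

Let ϵ > 0. We want δ > 0 with 0 < |z − 10| < δ ⇒ |(6z + 5)/(z + 6) − (65/16)| < ϵ.
Combining over a common denominator, (6z + 5)/(z + 6) − (65/16) = [(6z + 5)·16 − 65·(z + 6)] / [16·(z + 6)] = 31(z − 10) / (16(z + 6)).
So |(6z + 5)/(z + 6) − (65/16)| = 31|z − 10| / (16·|z + 6|).
Require δ ≤ 8, so |z + 6| ≥ |16| − |z − 10| > 16 − 8 = 8.
Hence |(6z + 5)/(z + 6) − (65/16)| < 31|z − 10|/(16·8) = (31/128)|z − 10|, which is < ϵ once |z − 10| < (128/31)ϵ.
Take δ = min(8, (128/31)ϵ). Then 0 < |z − 10| < δ forces both bounds, so |(6z + 5)/(z + 6) − (65/16)| < ϵ.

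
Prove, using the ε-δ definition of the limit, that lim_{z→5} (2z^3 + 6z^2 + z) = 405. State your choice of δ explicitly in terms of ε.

δ = min(1, ε/249)

Suppose ε > 0. We want δ > 0 such that 0 < |z − 5| < δ implies |(2z^3 + 6z^2 + z) − 405| < ε.
(2z^3 + 6z^2 + z) − 405 = 2z^3 + 6z^2 + z - 405 = (z − 5)(2z^2 + 16z + 81).
So |(2z^3 + 6z^2 + z) − 405| = |z − 5|·|2z^2 + 16z + 81|.
Require δ ≤ 1. Then |z − 5| < 1 gives |z| < 6, and by the triangle inequality |2z^2 + 16z + 81| ≤ 2·6^2 + 16·6 + 81 = 249.
Hence |(2z^3 + 6z^2 + z) − 405| ≤ 249|z − 5| < ε provided |z − 5| < ε/249.
Choosing δ = min(1, ε/249) ensures both conditions, hence |(2z^3 + 6z^2 + z) − 405| < ε.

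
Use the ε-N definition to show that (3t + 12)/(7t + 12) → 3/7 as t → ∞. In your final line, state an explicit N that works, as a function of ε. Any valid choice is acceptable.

Let ε > 0. We seek N > 0 such that t > N implies |(3t + 12)/(7t + 12) − (3/7)| < ε.
(3t + 12)/(7t + 12) − (3/7) = (7(3t + 12) − 3(7t + 12)) / (7(7t + 12)) = 48/(7(7t + 12)).
For t > 0 we have 7t + 12 > 7t, so |(3t + 12)/(7t + 12) − (3/7)| = 48/(7(7t + 12)) < 48/(7·7t) = (48/49)/t.
Thus |(3t + 12)/(7t + 12) − (3/7)| < ε whenever t > (48/49)/ε.
Take N = (48/49)/ε. If t > N then |(3t + 12)/(7t + 12) − (3/7)| < (48/49)/t < ε.

N = (48/49)/ε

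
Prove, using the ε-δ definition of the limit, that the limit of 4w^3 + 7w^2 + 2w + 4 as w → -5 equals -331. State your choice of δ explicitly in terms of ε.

δ = min(2, ε/354)

Fix ε > 0. We want δ > 0 such that 0 < |w + 5| < δ implies |(4w^3 + 7w^2 + 2w + 4) + 331| < ε.
(4w^3 + 7w^2 + 2w + 4) + 331 = 4w^3 + 7w^2 + 2w + 335 = (w + 5)(4w^2 - 13w + 67).
So |(4w^3 + 7w^2 + 2w + 4) + 331| = |w + 5|·|4w^2 - 13w + 67|.
Assume first that |w + 5| < 2, so |w| < 7. Then |4w^2 - 13w + 67| ≤ 4·7^2 + 13·7 + 67 = 354.
Hence |(4w^3 + 7w^2 + 2w + 4) + 331| ≤ 354|w + 5| < ε provided |w + 5| < ε/354.
Take δ = min(2, ε/354). Then 0 < |w + 5| < δ gives both |w + 5| < 2 and |w + 5| < ε/354, so |(4w^3 + 7w^2 + 2w + 4) + 331| < ε.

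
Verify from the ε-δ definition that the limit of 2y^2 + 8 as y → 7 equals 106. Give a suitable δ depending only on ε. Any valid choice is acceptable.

Suppose ε > 0. We want δ > 0 such that 0 < |y − 7| < δ implies |(2y^2 + 8) − 106| < ε.
(2y^2 + 8) − 106 = 2y^2 - 98 = (y − 7)(2y + 14).
So |(2y^2 + 8) − 106| = |y − 7|·|2y + 14|.
Require δ ≤ 2. Then |y − 7| < 2 gives |y| < 9, and by the triangle inequality |2y + 14| ≤ 2·9 + 14 = 32.
Hence |(2y^2 + 8) − 106| ≤ 32|y − 7| < ε provided |y − 7| < ε/32.
Take δ = min(2, ε/32). Then 0 < |y − 7| < δ gives both |y − 7| < 2 and |y − 7| < ε/32, so |(2y^2 + 8) − 106| < ε.

δ = min(2, ε/32)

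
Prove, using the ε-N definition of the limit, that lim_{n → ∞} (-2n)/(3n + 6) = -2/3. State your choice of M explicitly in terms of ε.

M = (4/3)/ε

Let ε > 0. For n ≥ 1, |(-2n)/(3n + 6) + 2/3| = |12|/(3(3n + 6)) = 12/(3(3n + 6)).
Since 3n + 6 ≥ 3n for n ≥ 1, this is ≤ 12/(3·3n) = (4/3)/n.
So |(-2n)/(3n + 6) + 2/3| < ε whenever n > (4/3)/ε.
Take M = (4/3)/ε. If n > M then |(-2n)/(3n + 6) + 2/3| ≤ (4/3)/n < ε.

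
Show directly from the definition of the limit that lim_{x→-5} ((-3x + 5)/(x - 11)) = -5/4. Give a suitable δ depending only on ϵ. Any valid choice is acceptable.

δ = min(8, (32/7)ϵ)

Fix ϵ > 0. We want δ > 0 with 0 < |x + 5| < δ ⇒ |(-3x + 5)/(x - 11) + 5/4| < ϵ.
Combining over a common denominator, (-3x + 5)/(x - 11) + 5/4 = [(-3x + 5)·(-16) − 20·(x - 11)] / [(-16)·(x - 11)] = 28(x + 5) / ((-16)(x - 11)).
So |(-3x + 5)/(x - 11) + 5/4| = 28|x + 5| / (16·|x − 11|).
Restrict δ ≤ 8. Then |x + 5| < 8 gives |x − 11| = |(x + 5) + (-16)| ≥ 16 − 8 = 8.
Hence |(-3x + 5)/(x - 11) + 5/4| < 28|x + 5|/(16·8) = (7/32)|x + 5|, which is < ϵ once |x + 5| < (32/7)ϵ.
Take δ = min(8, (32/7)ϵ). Then 0 < |x + 5| < δ forces both bounds, so |(-3x + 5)/(x - 11) + 5/4| < ϵ.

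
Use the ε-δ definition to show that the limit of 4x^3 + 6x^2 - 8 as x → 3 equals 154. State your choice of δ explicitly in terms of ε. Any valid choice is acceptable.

δ = min(1, ε/190)

Suppose ε > 0. We want δ > 0 such that 0 < |x − 3| < δ implies |(4x^3 + 6x^2 - 8) − 154| < ε.
(4x^3 + 6x^2 - 8) − 154 = 4x^3 + 6x^2 - 162 = (x − 3)(4x^2 + 18x + 54).
So |(4x^3 + 6x^2 - 8) − 154| = |x − 3|·|4x^2 + 18x + 54|.
Require δ ≤ 1. Then |x − 3| < 1 gives |x| < 4, and by the triangle inequality |4x^2 + 18x + 54| ≤ 4·4^2 + 18·4 + 54 = 190.
Hence |(4x^3 + 6x^2 - 8) − 154| ≤ 190|x − 3| < ε provided |x − 3| < ε/190.
Choosing δ = min(1, ε/190) ensures both conditions, hence |(4x^3 + 6x^2 - 8) − 154| < ε.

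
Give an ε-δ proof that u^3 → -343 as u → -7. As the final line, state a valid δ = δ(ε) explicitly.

Let ε > 0. We seek δ > 0 with 0 < |u + 7| < δ ⇒ |u^3 + 343| < ε.
Factor: u^3 + 343 = (u + 7)(u^2 - 7u + 49), so |u^3 + 343| = |u + 7|·|u^2 - 7u + 49|.
Restrict δ ≤ 2. Then |u + 7| < 2 gives |u| < 9, so by the triangle inequality |u^2 - 7u + 49| ≤ 9^2 + 7·9 + 49 = 193.
Hence |u^3 + 343| ≤ 193|u + 7|, which is < ε once |u + 7| < ε/193.
Take δ = min(2, ε/193). If 0 < |u + 7| < δ then both bounds hold and |u^3 + 343| ≤ 193|u + 7| < 193·(ε/193) = ε.

δ = min(2, ε/193)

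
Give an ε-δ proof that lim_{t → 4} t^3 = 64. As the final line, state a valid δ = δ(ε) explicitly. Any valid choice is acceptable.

Let ε > 0. We seek δ > 0 with 0 < |t − 4| < δ ⇒ |t^3 − 64| < ε.
Factor: t^3 − 64 = (t − 4)(t^2 + 4t + 16), so |t^3 − 64| = |t − 4|·|t^2 + 4t + 16|.
Impose δ ≤ 2 so that |t| < 6; then |t^2 + 4t + 16| ≤ 76.
Hence |t^3 − 64| ≤ 76|t − 4|, which is < ε once |t − 4| < ε/76.
Take δ = min(2, ε/76). If 0 < |t − 4| < δ then both bounds hold and |t^3 − 64| ≤ 76|t − 4| < 76·(ε/76) = ε.

δ = min(2, ε/76)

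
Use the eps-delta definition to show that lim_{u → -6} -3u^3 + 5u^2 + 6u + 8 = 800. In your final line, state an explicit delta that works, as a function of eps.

delta = min(1, eps/440)

Let eps > 0. We want delta > 0 such that 0 < |u + 6| < delta implies |(-3u^3 + 5u^2 + 6u + 8) − 800| < eps.
(-3u^3 + 5u^2 + 6u + 8) − 800 = -3u^3 + 5u^2 + 6u - 792 = (u + 6)(-3u^2 + 23u - 132).
So |(-3u^3 + 5u^2 + 6u + 8) − 800| = |u + 6|·|-3u^2 + 23u - 132|.
Assume first that |u + 6| < 1, so |u| < 7. Then |-3u^2 + 23u - 132| ≤ 3·7^2 + 23·7 + 132 = 440.
Hence |(-3u^3 + 5u^2 + 6u + 8) − 800| ≤ 440|u + 6| < eps provided |u + 6| < eps/440.
Take delta = min(1, eps/440). Then 0 < |u + 6| < delta gives both |u + 6| < 1 and |u + 6| < eps/440, so |(-3u^3 + 5u^2 + 6u + 8) − 800| < eps.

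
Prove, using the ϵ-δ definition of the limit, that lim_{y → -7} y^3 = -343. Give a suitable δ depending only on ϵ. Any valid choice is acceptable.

Let ϵ > 0 be given. We seek δ > 0 with 0 < |y + 7| < δ ⇒ |y^3 + 343| < ϵ.
Factor: y^3 + 343 = (y + 7)(y^2 - 7y + 49), so |y^3 + 343| = |y + 7|·|y^2 - 7y + 49|.
Impose δ ≤ 1 so that |y| < 8; then |y^2 - 7y + 49| ≤ 169.
Hence |y^3 + 343| ≤ 169|y + 7|, which is < ϵ once |y + 7| < ϵ/169.
Take δ = min(1, ϵ/169). If 0 < |y + 7| < δ then both bounds hold and |y^3 + 343| ≤ 169|y + 7| < 169·(ϵ/169) = ϵ.

δ = min(1, ϵ/169)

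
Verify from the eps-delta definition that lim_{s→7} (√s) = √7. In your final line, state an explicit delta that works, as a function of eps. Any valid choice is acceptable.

Let eps > 0. We want delta > 0 such that 0 < |s − 7| < delta implies |√s − √7| < eps.
Multiplying by the conjugate, |√s − √7| = |s − 7|/(√s + √7).
Restrict delta ≤ 7 so that |s − 7| < 7 forces s > 0, and then √s + √7 > √7.
Hence |√s − √7| < |s − 7|/√7, which is < eps once |s − 7| < √7·eps.
Take delta = min(7, √7·eps). If 0 < |s − 7| < delta then s > 0 and |√s − √7| < |s − 7|/√7 < eps.

delta = min(7, √7·eps)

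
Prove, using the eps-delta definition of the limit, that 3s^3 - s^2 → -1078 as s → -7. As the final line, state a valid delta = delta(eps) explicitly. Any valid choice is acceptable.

delta = min(1, eps/522)

Fix eps > 0. We want delta > 0 such that 0 < |s + 7| < delta implies |(3s^3 - s^2) + 1078| < eps.
(3s^3 - s^2) + 1078 = 3s^3 - s^2 + 1078 = (s + 7)(3s^2 - 22s + 154).
So |(3s^3 - s^2) + 1078| = |s + 7|·|3s^2 - 22s + 154|.
Assume first that |s + 7| < 1, so |s| < 8. Then |3s^2 - 22s + 154| ≤ 3·8^2 + 22·8 + 154 = 522.
Hence |(3s^3 - s^2) + 1078| ≤ 522|s + 7| < eps provided |s + 7| < eps/522.
Take delta = min(1, eps/522). Then 0 < |s + 7| < delta gives both |s + 7| < 1 and |s + 7| < eps/522, so |(3s^3 - s^2) + 1078| < eps.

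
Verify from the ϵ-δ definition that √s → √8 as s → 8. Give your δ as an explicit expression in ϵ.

δ = min(8, √8·ϵ)

Let ϵ > 0. We want δ > 0 such that 0 < |s − 8| < δ implies |√s − √8| < ϵ.
Rationalise: √s − √8 = (s − 8)/(√s + √8), so |√s − √8| = |s − 8|/(√s + √8).
Restrict δ ≤ 8 so that |s − 8| < 8 forces s > 0, and then √s + √8 > √8.
Hence |√s − √8| < |s − 8|/√8, which is < ϵ once |s − 8| < √8·ϵ.
Take δ = min(8, √8·ϵ). If 0 < |s − 8| < δ then s > 0 and |√s − √8| < |s − 8|/√8 < ϵ.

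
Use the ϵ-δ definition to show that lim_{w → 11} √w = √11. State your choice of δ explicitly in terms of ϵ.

δ = min(11, √11·ϵ)

Suppose ϵ > 0. We want δ > 0 such that 0 < |w − 11| < δ implies |√w − √11| < ϵ.
Rationalise: √w − √11 = (w − 11)/(√w + √11), so |√w − √11| = |w − 11|/(√w + √11).
Restrict δ ≤ 11 so that |w − 11| < 11 forces w > 0, and then √w + √11 > √11.
Hence |√w − √11| < |w − 11|/√11, which is < ϵ once |w − 11| < √11·ϵ.
Take δ = min(11, √11·ϵ). If 0 < |w − 11| < δ then w > 0 and |√w − √11| < |w − 11|/√11 < ϵ.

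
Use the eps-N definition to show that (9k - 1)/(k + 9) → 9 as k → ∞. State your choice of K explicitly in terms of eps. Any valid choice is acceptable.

Fix eps > 0. For k ≥ 1, |(9k - 1)/(k + 9) − 9| = |-82|/((k + 9)) = 82/((k + 9)).
Since k + 9 ≥ k for k ≥ 1, this is ≤ 82/(k) = 82/k.
So |(9k - 1)/(k + 9) − 9| < eps whenever k > 82/eps.
Take K = 82/eps. If k > K then |(9k - 1)/(k + 9) − 9| ≤ 82/k < eps.

K = 82/eps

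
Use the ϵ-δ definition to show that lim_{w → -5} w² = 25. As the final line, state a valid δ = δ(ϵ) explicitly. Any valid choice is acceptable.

Let ϵ > 0 be given. We seek δ > 0 with 0 < |w + 5| < δ ⇒ |w² − 25| < ϵ.
Factor: w² − 25 = (w + 5)(w - 5), so |w² − 25| = |w + 5|·|w - 5|.
Restrict δ ≤ 2. Then |w + 5| < 2 gives |w| < 7, so by the triangle inequality |w - 5| ≤ 7 + 5 = 12.
Hence |w² − 25| ≤ 12|w + 5|, which is < ϵ once |w + 5| < ϵ/12.
Take δ = min(2, ϵ/12). If 0 < |w + 5| < δ then both bounds hold and |w² − 25| ≤ 12|w + 5| < 12·(ϵ/12) = ϵ.

δ = min(2, ϵ/12)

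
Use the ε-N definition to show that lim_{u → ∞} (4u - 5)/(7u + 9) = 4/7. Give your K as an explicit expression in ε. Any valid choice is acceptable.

K = (71/49)/ε

Suppose ε > 0. We seek K > 0 such that u > K implies |(4u - 5)/(7u + 9) − (4/7)| < ε.
(4u - 5)/(7u + 9) − (4/7) = (7(4u - 5) − 4(7u + 9)) / (7(7u + 9)) = -71/(7(7u + 9)).
For u > 0 we have 7u + 9 > 7u, so |(4u - 5)/(7u + 9) − (4/7)| = 71/(7(7u + 9)) < 71/(7·7u) = (71/49)/u.
Thus |(4u - 5)/(7u + 9) − (4/7)| < ε whenever u > (71/49)/ε.
Take K = (71/49)/ε. If u > K then |(4u - 5)/(7u + 9) − (4/7)| < (71/49)/u < ε.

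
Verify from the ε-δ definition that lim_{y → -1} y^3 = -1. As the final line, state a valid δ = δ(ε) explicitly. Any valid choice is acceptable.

δ = min(1, ε/7)

Let ε > 0 be given. We seek δ > 0 with 0 < |y + 1| < δ ⇒ |y^3 + 1| < ε.
Factor: y^3 + 1 = (y + 1)(y^2 - y + 1), so |y^3 + 1| = |y + 1|·|y^2 - y + 1|.
Impose δ ≤ 1 so that |y| < 2; then |y^2 - y + 1| ≤ 7.
Hence |y^3 + 1| ≤ 7|y + 1|, which is < ε once |y + 1| < ε/7.
Take δ = min(1, ε/7). If 0 < |y + 1| < δ then both bounds hold and |y^3 + 1| ≤ 7|y + 1| < 7·(ε/7) = ε.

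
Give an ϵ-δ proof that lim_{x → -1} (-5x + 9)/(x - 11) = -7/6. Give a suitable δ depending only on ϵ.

Suppose ϵ > 0. We want δ > 0 with 0 < |x + 1| < δ ⇒ |(-5x + 9)/(x - 11) + 7/6| < ϵ.
Combining over a common denominator, (-5x + 9)/(x - 11) + 7/6 = [(-5x + 9)·(-12) − 14·(x - 11)] / [(-12)·(x - 11)] = 46(x + 1) / ((-12)(x - 11)).
So |(-5x + 9)/(x - 11) + 7/6| = 46|x + 1| / (12·|x − 11|).
Restrict δ ≤ 6. Then |x + 1| < 6 gives |x − 11| = |(x + 1) + (-12)| ≥ 12 − 6 = 6.
Hence |(-5x + 9)/(x - 11) + 7/6| < 46|x + 1|/(12·6) = (23/36)|x + 1|, which is < ϵ once |x + 1| < (36/23)ϵ.
Take δ = min(6, (36/23)ϵ). Then 0 < |x + 1| < δ forces both bounds, so |(-5x + 9)/(x - 11) + 7/6| < ϵ.

δ = min(6, (36/23)ϵ)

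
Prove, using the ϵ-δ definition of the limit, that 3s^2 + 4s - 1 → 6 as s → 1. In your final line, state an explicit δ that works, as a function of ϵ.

Fix ϵ > 0. We want δ > 0 such that 0 < |s − 1| < δ implies |(3s^2 + 4s - 1) − 6| < ϵ.
(3s^2 + 4s - 1) − 6 = 3s^2 + 4s - 7 = (s − 1)(3s + 7).
So |(3s^2 + 4s - 1) − 6| = |s − 1|·|3s + 7|.
Assume first that |s − 1| < 1, so |s| < 2. Then |3s + 7| ≤ 3·2 + 7 = 13.
Hence |(3s^2 + 4s - 1) − 6| ≤ 13|s − 1| < ϵ provided |s − 1| < ϵ/13.
Take δ = min(1, ϵ/13). Then 0 < |s − 1| < δ gives both |s − 1| < 1 and |s − 1| < ϵ/13, so |(3s^2 + 4s - 1) − 6| < ϵ.

δ = min(1, ϵ/13)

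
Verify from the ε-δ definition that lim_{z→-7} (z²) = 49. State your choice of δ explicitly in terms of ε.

Fix ε > 0. We seek δ > 0 with 0 < |z + 7| < δ ⇒ |z² − 49| < ε.
Factor: z² − 49 = (z + 7)(z - 7), so |z² − 49| = |z + 7|·|z - 7|.
Impose δ ≤ 1 so that |z| < 8; then |z - 7| ≤ 15.
Hence |z² − 49| ≤ 15|z + 7|, which is < ε once |z + 7| < ε/15.
Take δ = min(1, ε/15). If 0 < |z + 7| < δ then both bounds hold and |z² − 49| ≤ 15|z + 7| < 15·(ε/15) = ε.

δ = min(1, ε/15)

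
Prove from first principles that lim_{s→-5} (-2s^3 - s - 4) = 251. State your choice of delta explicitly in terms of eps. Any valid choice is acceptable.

Fix eps > 0. We want delta > 0 such that 0 < |s + 5| < delta implies |(-2s^3 - s - 4) − 251| < eps.
(-2s^3 - s - 4) − 251 = -2s^3 - s - 255 = (s + 5)(-2s^2 + 10s - 51).
So |(-2s^3 - s - 4) − 251| = |s + 5|·|-2s^2 + 10s - 51|.
Assume first that |s + 5| < 1, so |s| < 6. Then |-2s^2 + 10s - 51| ≤ 2·6^2 + 10·6 + 51 = 183.
Hence |(-2s^3 - s - 4) − 251| ≤ 183|s + 5| < eps provided |s + 5| < eps/183.
Take delta = min(1, eps/183). Then 0 < |s + 5| < delta gives both |s + 5| < 1 and |s + 5| < eps/183, so |(-2s^3 - s - 4) − 251| < eps.

delta = min(1, eps/183)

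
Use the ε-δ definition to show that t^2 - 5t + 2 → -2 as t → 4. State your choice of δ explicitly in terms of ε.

δ = min(1, ε/6)

Let ε > 0 be given. We want δ > 0 such that 0 < |t − 4| < δ implies |(t^2 - 5t + 2) + 2| < ε.
(t^2 - 5t + 2) + 2 = t^2 - 5t + 4 = (t − 4)(t - 1).
So |(t^2 - 5t + 2) + 2| = |t − 4|·|t - 1|.
Assume first that |t − 4| < 1, so |t| < 5. Then |t - 1| ≤ 5 + 1 = 6.
Hence |(t^2 - 5t + 2) + 2| ≤ 6|t − 4| < ε provided |t − 4| < ε/6.
Take δ = min(1, ε/6). Then 0 < |t − 4| < δ gives both |t − 4| < 1 and |t − 4| < ε/6, so |(t^2 - 5t + 2) + 2| < ε.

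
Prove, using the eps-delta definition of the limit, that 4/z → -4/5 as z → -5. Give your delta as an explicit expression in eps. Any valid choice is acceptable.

delta = min(5/2, (25/8)eps)

Let eps > 0. We seek delta > 0 such that 0 < |z + 5| < delta implies |4/z + 4/5| < eps.
|4/z + 4/5| = 4·|-5 − z|/(5·|z|) = 4|z + 5|/(5|z|).
Restrict delta ≤ 5/2. Then |z + 5| < 5/2 gives |z| > 5/2, so 5|z| > 25/2.
Then |4/z + 4/5| < 4|z + 5|/(25/2), which is < eps when |z + 5| < (25/8)eps.
Take delta = min(5/2, (25/8)eps). Then 0 < |z + 5| < delta gives both |z + 5| < 5/2 and |z + 5| < (25/8)eps, so |4/z + 4/5| < eps.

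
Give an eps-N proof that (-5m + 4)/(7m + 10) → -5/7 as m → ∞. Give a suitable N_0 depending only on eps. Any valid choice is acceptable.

Let eps > 0 be given. For m ≥ 1, |(-5m + 4)/(7m + 10) + 5/7| = |78|/(7(7m + 10)) = 78/(7(7m + 10)).
Since 7m + 10 ≥ 7m for m ≥ 1, this is ≤ 78/(7·7m) = (78/49)/m.
So |(-5m + 4)/(7m + 10) + 5/7| < eps whenever m > (78/49)/eps.
Take N_0 = (78/49)/eps. If m > N_0 then |(-5m + 4)/(7m + 10) + 5/7| ≤ (78/49)/m < eps.

N_0 = (78/49)/eps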